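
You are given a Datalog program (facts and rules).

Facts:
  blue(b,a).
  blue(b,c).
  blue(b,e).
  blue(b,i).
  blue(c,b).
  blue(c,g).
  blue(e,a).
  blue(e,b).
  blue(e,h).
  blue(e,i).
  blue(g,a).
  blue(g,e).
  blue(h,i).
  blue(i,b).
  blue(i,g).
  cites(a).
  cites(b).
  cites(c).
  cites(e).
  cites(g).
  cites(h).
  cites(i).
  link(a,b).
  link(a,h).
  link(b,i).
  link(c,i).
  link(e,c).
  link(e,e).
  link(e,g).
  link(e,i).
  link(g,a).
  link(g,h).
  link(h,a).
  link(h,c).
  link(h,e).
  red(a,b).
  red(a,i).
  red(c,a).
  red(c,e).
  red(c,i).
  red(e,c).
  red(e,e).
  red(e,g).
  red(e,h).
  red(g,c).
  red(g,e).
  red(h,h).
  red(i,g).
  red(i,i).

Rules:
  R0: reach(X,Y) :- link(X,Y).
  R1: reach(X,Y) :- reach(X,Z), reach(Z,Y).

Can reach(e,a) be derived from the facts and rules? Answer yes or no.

yes

round 1: derive reach(a,b) via R0 from link(a,b)
round 1: derive reach(a,h) via R0 from link(a,h)
round 1: derive reach(b,i) via R0 from link(b,i)
round 1: derive reach(c,i) via R0 from link(c,i)
round 1: derive reach(e,c) via R0 from link(e,c)
round 1: derive reach(e,e) via R0 from link(e,e)
round 1: derive reach(e,g) via R0 from link(e,g)
round 1: derive reach(e,i) via R0 from link(e,i)
round 1: derive reach(g,a) via R0 from link(g,a)
round 1: derive reach(g,h) via R0 from link(g,h)
round 1: derive reach(h,a) via R0 from link(h,a)
round 1: derive reach(h,c) via R0 from link(h,c)
round 1: derive reach(h,e) via R0 from link(h,e)
round 2: derive reach(a,a) via R1 from reach(a,h), reach(h,a)
round 2: derive reach(a,c) via R1 from reach(a,h), reach(h,c)
round 2: derive reach(a,e) via R1 from reach(a,h), reach(h,e)
round 2: derive reach(a,i) via R1 from reach(a,b), reach(b,i)
round 2: derive reach(e,a) via R1 from reach(e,g), reach(g,a)
round 2: derive reach(e,h) via R1 from reach(e,g), reach(g,h)
round 2: derive reach(g,b) via R1 from reach(g,a), reach(a,b)
round 2: derive reach(g,c) via R1 from reach(g,h), reach(h,c)
round 2: derive reach(g,e) via R1 from reach(g,h), reach(h,e)
round 2: derive reach(h,b) via R1 from reach(h,a), reach(a,b)
round 2: derive reach(h,g) via R1 from reach(h,e), reach(e,g)
round 2: derive reach(h,h) via R1 from reach(h,a), reach(a,h)
round 2: derive reach(h,i) via R1 from reach(h,c), reach(c,i)
round 3: derive reach(a,g) via R1 from reach(a,e), reach(e,g)
round 3: derive reach(e,b) via R1 from reach(e,a), reach(a,b)
round 3: derive reach(g,g) via R1 from reach(g,e), reach(e,g)
round 3: derive reach(g,i) via R1 from reach(g,a), reach(a,i)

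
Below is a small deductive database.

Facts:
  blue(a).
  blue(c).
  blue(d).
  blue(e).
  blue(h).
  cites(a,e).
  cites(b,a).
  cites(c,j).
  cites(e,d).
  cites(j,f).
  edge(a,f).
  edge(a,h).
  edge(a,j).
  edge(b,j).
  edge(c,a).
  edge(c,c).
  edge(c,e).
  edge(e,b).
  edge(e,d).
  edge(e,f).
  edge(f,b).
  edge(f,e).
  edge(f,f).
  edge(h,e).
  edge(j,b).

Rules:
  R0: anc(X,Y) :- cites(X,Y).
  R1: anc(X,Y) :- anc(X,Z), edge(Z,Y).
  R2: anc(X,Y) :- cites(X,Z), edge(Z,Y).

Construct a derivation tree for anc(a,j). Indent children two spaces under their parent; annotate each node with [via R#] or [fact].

anc(a,j)  [via R1]
  anc(a,b)  [via R2]
    cites(a,e)  [fact]
    edge(e,b)  [fact]
  edge(b,j)  [fact]

round 1: derive anc(a,e) via R0 from cites(a,e)
round 1: derive anc(b,a) via R0 from cites(b,a)
round 1: derive anc(c,j) via R0 from cites(c,j)
round 1: derive anc(e,d) via R0 from cites(e,d)
round 1: derive anc(j,f) via R0 from cites(j,f)
round 1: derive anc(a,b) via R2 from cites(a,e), edge(e,b)
round 1: derive anc(a,d) via R2 from cites(a,e), edge(e,d)
round 1: derive anc(a,f) via R2 from cites(a,e), edge(e,f)
round 1: derive anc(b,f) via R2 from cites(b,a), edge(a,f)
round 1: derive anc(b,h) via R2 from cites(b,a), edge(a,h)
round 1: derive anc(b,j) via R2 from cites(b,a), edge(a,j)
round 1: derive anc(c,b) via R2 from cites(c,j), edge(j,b)
round 1: derive anc(j,b) via R2 from cites(j,f), edge(f,b)
round 1: derive anc(j,e) via R2 from cites(j,f), edge(f,e)
round 2: derive anc(a,j) via R1 from anc(a,b), edge(b,j)
round 2: derive anc(b,b) via R1 from anc(b,f), edge(f,b)
round 2: derive anc(b,e) via R1 from anc(b,f), edge(f,e)
round 2: derive anc(j,d) via R1 from anc(j,e), edge(e,d)
round 2: derive anc(j,j) via R1 from anc(j,b), edge(b,j)
round 3: derive anc(b,d) via R1 from anc(b,e), edge(e,d)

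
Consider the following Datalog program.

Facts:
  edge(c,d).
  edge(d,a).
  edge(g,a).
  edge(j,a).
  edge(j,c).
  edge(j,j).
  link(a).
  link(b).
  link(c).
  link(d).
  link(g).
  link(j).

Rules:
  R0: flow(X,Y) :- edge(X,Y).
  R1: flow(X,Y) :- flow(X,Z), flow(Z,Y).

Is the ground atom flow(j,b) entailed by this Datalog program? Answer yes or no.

no

round 1: derive flow(c,d) via R0 from edge(c,d)
round 1: derive flow(d,a) via R0 from edge(d,a)
round 1: derive flow(g,a) via R0 from edge(g,a)
round 1: derive flow(j,a) via R0 from edge(j,a)
round 1: derive flow(j,c) via R0 from edge(j,c)
round 1: derive flow(j,j) via R0 from edge(j,j)
round 2: derive flow(c,a) via R1 from flow(c,d), flow(d,a)
round 2: derive flow(j,d) via R1 from flow(j,c), flow(c,d)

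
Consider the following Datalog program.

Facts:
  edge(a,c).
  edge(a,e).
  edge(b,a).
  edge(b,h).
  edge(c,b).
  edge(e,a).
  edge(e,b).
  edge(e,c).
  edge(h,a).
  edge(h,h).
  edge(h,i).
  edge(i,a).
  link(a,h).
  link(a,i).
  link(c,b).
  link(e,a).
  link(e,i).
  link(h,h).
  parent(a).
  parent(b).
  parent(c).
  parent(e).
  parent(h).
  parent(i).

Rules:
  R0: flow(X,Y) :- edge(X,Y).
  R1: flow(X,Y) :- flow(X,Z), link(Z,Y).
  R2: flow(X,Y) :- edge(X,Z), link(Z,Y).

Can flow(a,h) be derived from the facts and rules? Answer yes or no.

round 1: derive flow(a,c) via R0 from edge(a,c)
round 1: derive flow(a,e) via R0 from edge(a,e)
round 1: derive flow(b,a) via R0 from edge(b,a)
round 1: derive flow(b,h) via R0 from edge(b,h)
round 1: derive flow(c,b) via R0 from edge(c,b)
round 1: derive flow(e,a) via R0 from edge(e,a)
round 1: derive flow(e,b) via R0 from edge(e,b)
round 1: derive flow(e,c) via R0 from edge(e,c)
round 1: derive flow(h,a) via R0 from edge(h,a)
round 1: derive flow(h,h) via R0 from edge(h,h)
round 1: derive flow(h,i) via R0 from edge(h,i)
round 1: derive flow(i,a) via R0 from edge(i,a)
round 1: derive flow(a,a) via R2 from edge(a,e), link(e,a)
round 1: derive flow(a,b) via R2 from edge(a,c), link(c,b)
round 1: derive flow(a,i) via R2 from edge(a,e), link(e,i)
round 1: derive flow(b,i) via R2 from edge(b,a), link(a,i)
round 1: derive flow(e,h) via R2 from edge(e,a), link(a,h)
round 1: derive flow(e,i) via R2 from edge(e,a), link(a,i)
round 1: derive flow(i,h) via R2 from edge(i,a), link(a,h)
round 1: derive flow(i,i) via R2 from edge(i,a), link(a,i)
round 2: derive flow(a,h) via R1 from flow(a,a), link(a,h)

yes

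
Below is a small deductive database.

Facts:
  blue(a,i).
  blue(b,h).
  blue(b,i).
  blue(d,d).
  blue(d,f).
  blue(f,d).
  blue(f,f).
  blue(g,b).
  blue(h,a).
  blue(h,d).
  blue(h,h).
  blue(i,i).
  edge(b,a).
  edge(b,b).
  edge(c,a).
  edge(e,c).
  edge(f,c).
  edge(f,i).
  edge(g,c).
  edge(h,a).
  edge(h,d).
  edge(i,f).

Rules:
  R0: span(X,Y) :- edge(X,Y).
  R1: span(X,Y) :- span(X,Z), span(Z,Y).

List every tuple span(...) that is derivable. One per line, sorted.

round 1: derive span(b,a) via R0 from edge(b,a)
round 1: derive span(b,b) via R0 from edge(b,b)
round 1: derive span(c,a) via R0 from edge(c,a)
round 1: derive span(e,c) via R0 from edge(e,c)
round 1: derive span(f,c) via R0 from edge(f,c)
round 1: derive span(f,i) via R0 from edge(f,i)
round 1: derive span(g,c) via R0 from edge(g,c)
round 1: derive span(h,a) via R0 from edge(h,a)
round 1: derive span(h,d) via R0 from edge(h,d)
round 1: derive span(i,f) via R0 from edge(i,f)
round 2: derive span(e,a) via R1 from span(e,c), span(c,a)
round 2: derive span(f,a) via R1 from span(f,c), span(c,a)
round 2: derive span(f,f) via R1 from span(f,i), span(i,f)
round 2: derive span(g,a) via R1 from span(g,c), span(c,a)
round 2: derive span(i,c) via R1 from span(i,f), span(f,c)
round 2: derive span(i,i) via R1 from span(i,f), span(f,i)
round 3: derive span(i,a) via R1 from span(i,c), span(c,a)

span(b,a)
span(b,b)
span(c,a)
span(e,a)
span(e,c)
span(f,a)
span(f,c)
span(f,f)
span(f,i)
span(g,a)
span(g,c)
span(h,a)
span(h,d)
span(i,a)
span(i,c)
span(i,f)
span(i,i)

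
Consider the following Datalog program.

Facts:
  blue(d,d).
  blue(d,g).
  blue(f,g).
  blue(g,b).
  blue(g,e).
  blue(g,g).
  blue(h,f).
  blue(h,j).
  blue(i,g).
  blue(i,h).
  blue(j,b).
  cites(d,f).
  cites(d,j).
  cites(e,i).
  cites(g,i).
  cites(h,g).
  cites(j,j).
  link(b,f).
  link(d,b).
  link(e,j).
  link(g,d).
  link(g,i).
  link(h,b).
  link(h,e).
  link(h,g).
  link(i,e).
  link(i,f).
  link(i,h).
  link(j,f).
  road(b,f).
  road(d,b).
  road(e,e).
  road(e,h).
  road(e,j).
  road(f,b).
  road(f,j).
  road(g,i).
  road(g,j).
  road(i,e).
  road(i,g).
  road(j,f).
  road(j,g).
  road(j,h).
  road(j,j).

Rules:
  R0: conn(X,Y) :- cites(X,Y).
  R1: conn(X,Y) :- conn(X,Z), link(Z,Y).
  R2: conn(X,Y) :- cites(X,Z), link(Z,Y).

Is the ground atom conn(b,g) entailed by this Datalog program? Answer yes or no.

round 1: derive conn(d,f) via R0 from cites(d,f)
round 1: derive conn(d,j) via R0 from cites(d,j)
round 1: derive conn(e,i) via R0 from cites(e,i)
round 1: derive conn(g,i) via R0 from cites(g,i)
round 1: derive conn(h,g) via R0 from cites(h,g)
round 1: derive conn(j,j) via R0 from cites(j,j)
round 1: derive conn(e,e) via R2 from cites(e,i), link(i,e)
round 1: derive conn(e,f) via R2 from cites(e,i), link(i,f)
round 1: derive conn(e,h) via R2 from cites(e,i), link(i,h)
round 1: derive conn(g,e) via R2 from cites(g,i), link(i,e)
round 1: derive conn(g,f) via R2 from cites(g,i), link(i,f)
round 1: derive conn(g,h) via R2 from cites(g,i), link(i,h)
round 1: derive conn(h,d) via R2 from cites(h,g), link(g,d)
round 1: derive conn(h,i) via R2 from cites(h,g), link(g,i)
round 1: derive conn(j,f) via R2 from cites(j,j), link(j,f)
round 2: derive conn(e,b) via R1 from conn(e,h), link(h,b)
round 2: derive conn(e,g) via R1 from conn(e,h), link(h,g)
round 2: derive conn(e,j) via R1 from conn(e,e), link(e,j)
round 2: derive conn(g,b) via R1 from conn(g,h), link(h,b)
round 2: derive conn(g,g) via R1 from conn(g,h), link(h,g)
round 2: derive conn(g,j) via R1 from conn(g,e), link(e,j)
round 2: derive conn(h,b) via R1 from conn(h,d), link(d,b)
round 2: derive conn(h,e) via R1 from conn(h,i), link(i,e)
round 2: derive conn(h,f) via R1 from conn(h,i), link(i,f)
round 2: derive conn(h,h) via R1 from conn(h,i), link(i,h)
round 3: derive conn(e,d) via R1 from conn(e,g), link(g,d)
round 3: derive conn(g,d) via R1 from conn(g,g), link(g,d)
round 3: derive conn(h,j) via R1 from conn(h,e), link(e,j)

no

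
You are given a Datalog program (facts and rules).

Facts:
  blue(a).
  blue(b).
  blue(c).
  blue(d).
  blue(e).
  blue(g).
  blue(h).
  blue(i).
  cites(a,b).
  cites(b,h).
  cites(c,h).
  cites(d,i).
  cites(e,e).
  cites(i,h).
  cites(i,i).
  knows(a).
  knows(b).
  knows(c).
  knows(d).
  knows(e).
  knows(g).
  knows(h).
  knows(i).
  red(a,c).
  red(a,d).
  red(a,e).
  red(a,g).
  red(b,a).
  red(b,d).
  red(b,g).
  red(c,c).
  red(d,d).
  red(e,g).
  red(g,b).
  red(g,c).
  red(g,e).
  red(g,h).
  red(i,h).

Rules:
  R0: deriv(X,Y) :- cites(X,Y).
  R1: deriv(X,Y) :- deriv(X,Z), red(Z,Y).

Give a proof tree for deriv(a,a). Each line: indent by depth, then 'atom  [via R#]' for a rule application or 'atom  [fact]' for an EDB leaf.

deriv(a,a)  [via R1]
  deriv(a,b)  [via R0]
    cites(a,b)  [fact]
  red(b,a)  [fact]

round 1: derive deriv(a,b) via R0 from cites(a,b)
round 1: derive deriv(b,h) via R0 from cites(b,h)
round 1: derive deriv(c,h) via R0 from cites(c,h)
round 1: derive deriv(d,i) via R0 from cites(d,i)
round 1: derive deriv(e,e) via R0 from cites(e,e)
round 1: derive deriv(i,h) via R0 from cites(i,h)
round 1: derive deriv(i,i) via R0 from cites(i,i)
round 2: derive deriv(a,a) via R1 from deriv(a,b), red(b,a)
round 2: derive deriv(a,d) via R1 from deriv(a,b), red(b,d)
round 2: derive deriv(a,g) via R1 from deriv(a,b), red(b,g)
round 2: derive deriv(d,h) via R1 from deriv(d,i), red(i,h)
round 2: derive deriv(e,g) via R1 from deriv(e,e), red(e,g)
round 3: derive deriv(a,c) via R1 from deriv(a,a), red(a,c)
round 3: derive deriv(a,e) via R1 from deriv(a,a), red(a,e)
round 3: derive deriv(a,h) via R1 from deriv(a,g), red(g,h)
round 3: derive deriv(e,b) via R1 from deriv(e,g), red(g,b)
round 3: derive deriv(e,c) via R1 from deriv(e,g), red(g,c)
round 3: derive deriv(e,h) via R1 from deriv(e,g), red(g,h)
round 4: derive deriv(e,a) via R1 from deriv(e,b), red(b,a)
round 4: derive deriv(e,d) via R1 from deriv(e,b), red(b,d)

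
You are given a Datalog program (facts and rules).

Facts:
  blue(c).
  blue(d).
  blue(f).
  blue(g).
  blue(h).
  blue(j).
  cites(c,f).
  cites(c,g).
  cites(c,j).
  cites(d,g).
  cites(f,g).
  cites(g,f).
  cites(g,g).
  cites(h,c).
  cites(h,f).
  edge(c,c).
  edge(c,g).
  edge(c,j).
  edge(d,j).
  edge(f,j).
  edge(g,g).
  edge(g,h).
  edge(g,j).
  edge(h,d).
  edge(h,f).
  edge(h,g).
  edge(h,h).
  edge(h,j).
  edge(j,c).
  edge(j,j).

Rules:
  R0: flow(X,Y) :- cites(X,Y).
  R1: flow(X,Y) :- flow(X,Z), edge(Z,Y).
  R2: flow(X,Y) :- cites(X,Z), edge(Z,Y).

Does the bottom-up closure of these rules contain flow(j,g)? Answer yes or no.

no

round 1: derive flow(c,f) via R0 from cites(c,f)
round 1: derive flow(c,g) via R0 from cites(c,g)
round 1: derive flow(c,j) via R0 from cites(c,j)
round 1: derive flow(d,g) via R0 from cites(d,g)
round 1: derive flow(f,g) via R0 from cites(f,g)
round 1: derive flow(g,f) via R0 from cites(g,f)
round 1: derive flow(g,g) via R0 from cites(g,g)
round 1: derive flow(h,c) via R0 from cites(h,c)
round 1: derive flow(h,f) via R0 from cites(h,f)
round 1: derive flow(c,c) via R2 from cites(c,j), edge(j,c)
round 1: derive flow(c,h) via R2 from cites(c,g), edge(g,h)
round 1: derive flow(d,h) via R2 from cites(d,g), edge(g,h)
round 1: derive flow(d,j) via R2 from cites(d,g), edge(g,j)
round 1: derive flow(f,h) via R2 from cites(f,g), edge(g,h)
round 1: derive flow(f,j) via R2 from cites(f,g), edge(g,j)
round 1: derive flow(g,h) via R2 from cites(g,g), edge(g,h)
round 1: derive flow(g,j) via R2 from cites(g,f), edge(f,j)
round 1: derive flow(h,g) via R2 from cites(h,c), edge(c,g)
round 1: derive flow(h,j) via R2 from cites(h,c), edge(c,j)
round 2: derive flow(c,d) via R1 from flow(c,h), edge(h,d)
round 2: derive flow(d,c) via R1 from flow(d,j), edge(j,c)
round 2: derive flow(d,d) via R1 from flow(d,h), edge(h,d)
round 2: derive flow(d,f) via R1 from flow(d,h), edge(h,f)
round 2: derive flow(f,c) via R1 from flow(f,j), edge(j,c)
round 2: derive flow(f,d) via R1 from flow(f,h), edge(h,d)
round 2: derive flow(f,f) via R1 from flow(f,h), edge(h,f)
round 2: derive flow(g,c) via R1 from flow(g,j), edge(j,c)
round 2: derive flow(g,d) via R1 from flow(g,h), edge(h,d)
round 2: derive flow(h,h) via R1 from flow(h,g), edge(g,h)
round 3: derive flow(h,d) via R1 from flow(h,h), edge(h,d)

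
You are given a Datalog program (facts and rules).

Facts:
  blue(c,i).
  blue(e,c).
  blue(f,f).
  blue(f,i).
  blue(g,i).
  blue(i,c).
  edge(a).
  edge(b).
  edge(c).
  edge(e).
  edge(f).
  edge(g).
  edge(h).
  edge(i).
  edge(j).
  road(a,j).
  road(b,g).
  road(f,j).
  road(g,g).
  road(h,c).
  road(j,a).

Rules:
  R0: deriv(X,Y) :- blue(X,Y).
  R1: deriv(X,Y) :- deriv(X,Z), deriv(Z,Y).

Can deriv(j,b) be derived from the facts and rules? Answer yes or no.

no

round 1: derive deriv(c,i) via R0 from blue(c,i)
round 1: derive deriv(e,c) via R0 from blue(e,c)
round 1: derive deriv(f,f) via R0 from blue(f,f)
round 1: derive deriv(f,i) via R0 from blue(f,i)
round 1: derive deriv(g,i) via R0 from blue(g,i)
round 1: derive deriv(i,c) via R0 from blue(i,c)
round 2: derive deriv(c,c) via R1 from deriv(c,i), deriv(i,c)
round 2: derive deriv(e,i) via R1 from deriv(e,c), deriv(c,i)
round 2: derive deriv(f,c) via R1 from deriv(f,i), deriv(i,c)
round 2: derive deriv(g,c) via R1 from deriv(g,i), deriv(i,c)
round 2: derive deriv(i,i) via R1 from deriv(i,c), deriv(c,i)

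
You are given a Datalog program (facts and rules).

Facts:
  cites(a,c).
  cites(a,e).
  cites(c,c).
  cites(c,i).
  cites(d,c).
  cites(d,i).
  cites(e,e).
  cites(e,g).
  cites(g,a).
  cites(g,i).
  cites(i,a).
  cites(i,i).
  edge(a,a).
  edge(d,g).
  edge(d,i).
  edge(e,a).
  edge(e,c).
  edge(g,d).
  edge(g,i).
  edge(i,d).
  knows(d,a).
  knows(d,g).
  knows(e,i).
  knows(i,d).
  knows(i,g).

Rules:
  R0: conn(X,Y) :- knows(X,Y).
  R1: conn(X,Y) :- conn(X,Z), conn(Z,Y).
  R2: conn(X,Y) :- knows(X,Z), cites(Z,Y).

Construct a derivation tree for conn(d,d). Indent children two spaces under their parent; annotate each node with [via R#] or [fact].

round 1: derive conn(d,a) via R0 from knows(d,a)
round 1: derive conn(d,g) via R0 from knows(d,g)
round 1: derive conn(e,i) via R0 from knows(e,i)
round 1: derive conn(i,d) via R0 from knows(i,d)
round 1: derive conn(i,g) via R0 from knows(i,g)
round 1: derive conn(d,c) via R2 from knows(d,a), cites(a,c)
round 1: derive conn(d,e) via R2 from knows(d,a), cites(a,e)
round 1: derive conn(d,i) via R2 from knows(d,g), cites(g,i)
round 1: derive conn(e,a) via R2 from knows(e,i), cites(i,a)
round 1: derive conn(i,a) via R2 from knows(i,g), cites(g,a)
round 1: derive conn(i,c) via R2 from knows(i,d), cites(d,c)
round 1: derive conn(i,i) via R2 from knows(i,d), cites(d,i)
round 2: derive conn(d,d) via R1 from conn(d,i), conn(i,d)
round 2: derive conn(e,c) via R1 from conn(e,i), conn(i,c)
round 2: derive conn(e,d) via R1 from conn(e,i), conn(i,d)
round 2: derive conn(e,g) via R1 from conn(e,i), conn(i,g)
round 2: derive conn(i,e) via R1 from conn(i,d), conn(d,e)
round 3: derive conn(e,e) via R1 from conn(e,d), conn(d,e)

conn(d,d)  [via R1]
  conn(d,i)  [via R2]
    knows(d,g)  [fact]
    cites(g,i)  [fact]
  conn(i,d)  [via R0]
    knows(i,d)  [fact]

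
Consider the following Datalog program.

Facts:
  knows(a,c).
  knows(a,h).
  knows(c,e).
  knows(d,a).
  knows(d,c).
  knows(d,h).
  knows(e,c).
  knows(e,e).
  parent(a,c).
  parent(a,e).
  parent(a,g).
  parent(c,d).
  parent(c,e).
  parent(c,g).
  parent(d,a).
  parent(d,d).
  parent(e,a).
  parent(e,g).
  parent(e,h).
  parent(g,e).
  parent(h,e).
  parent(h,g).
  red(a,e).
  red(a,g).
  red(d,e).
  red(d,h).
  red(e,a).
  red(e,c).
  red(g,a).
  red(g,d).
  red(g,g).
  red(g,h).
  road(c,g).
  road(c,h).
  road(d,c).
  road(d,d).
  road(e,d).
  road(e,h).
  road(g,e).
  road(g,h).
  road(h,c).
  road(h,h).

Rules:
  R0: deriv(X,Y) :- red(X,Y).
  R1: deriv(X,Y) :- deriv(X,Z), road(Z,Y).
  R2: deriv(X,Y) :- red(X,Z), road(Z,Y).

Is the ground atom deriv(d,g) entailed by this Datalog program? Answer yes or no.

yes

round 1: derive deriv(a,e) via R0 from red(a,e)
round 1: derive deriv(a,g) via R0 from red(a,g)
round 1: derive deriv(d,e) via R0 from red(d,e)
round 1: derive deriv(d,h) via R0 from red(d,h)
round 1: derive deriv(e,a) via R0 from red(e,a)
round 1: derive deriv(e,c) via R0 from red(e,c)
round 1: derive deriv(g,a) via R0 from red(g,a)
round 1: derive deriv(g,d) via R0 from red(g,d)
round 1: derive deriv(g,g) via R0 from red(g,g)
round 1: derive deriv(g,h) via R0 from red(g,h)
round 1: derive deriv(a,d) via R2 from red(a,e), road(e,d)
round 1: derive deriv(a,h) via R2 from red(a,e), road(e,h)
round 1: derive deriv(d,c) via R2 from red(d,h), road(h,c)
round 1: derive deriv(d,d) via R2 from red(d,e), road(e,d)
round 1: derive deriv(e,g) via R2 from red(e,c), road(c,g)
round 1: derive deriv(e,h) via R2 from red(e,c), road(c,h)
round 1: derive deriv(g,c) via R2 from red(g,d), road(d,c)
round 1: derive deriv(g,e) via R2 from red(g,g), road(g,e)
round 2: derive deriv(a,c) via R1 from deriv(a,d), road(d,c)
round 2: derive deriv(d,g) via R1 from deriv(d,c), road(c,g)
round 2: derive deriv(e,e) via R1 from deriv(e,g), road(g,e)
round 3: derive deriv(e,d) via R1 from deriv(e,e), road(e,d)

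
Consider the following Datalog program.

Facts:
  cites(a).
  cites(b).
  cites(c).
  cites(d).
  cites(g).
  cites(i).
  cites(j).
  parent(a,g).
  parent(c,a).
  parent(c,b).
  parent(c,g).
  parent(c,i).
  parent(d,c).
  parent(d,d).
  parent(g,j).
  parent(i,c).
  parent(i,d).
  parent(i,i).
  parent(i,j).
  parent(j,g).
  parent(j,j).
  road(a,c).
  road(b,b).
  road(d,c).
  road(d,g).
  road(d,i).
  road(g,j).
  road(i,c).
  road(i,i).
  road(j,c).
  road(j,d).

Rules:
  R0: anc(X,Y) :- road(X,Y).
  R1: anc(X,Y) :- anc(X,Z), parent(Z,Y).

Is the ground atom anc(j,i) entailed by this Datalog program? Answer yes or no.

yes

round 1: derive anc(a,c) via R0 from road(a,c)
round 1: derive anc(b,b) via R0 from road(b,b)
round 1: derive anc(d,c) via R0 from road(d,c)
round 1: derive anc(d,g) via R0 from road(d,g)
round 1: derive anc(d,i) via R0 from road(d,i)
round 1: derive anc(g,j) via R0 from road(g,j)
round 1: derive anc(i,c) via R0 from road(i,c)
round 1: derive anc(i,i) via R0 from road(i,i)
round 1: derive anc(j,c) via R0 from road(j,c)
round 1: derive anc(j,d) via R0 from road(j,d)
round 2: derive anc(a,a) via R1 from anc(a,c), parent(c,a)
round 2: derive anc(a,b) via R1 from anc(a,c), parent(c,b)
round 2: derive anc(a,g) via R1 from anc(a,c), parent(c,g)
round 2: derive anc(a,i) via R1 from anc(a,c), parent(c,i)
round 2: derive anc(d,a) via R1 from anc(d,c), parent(c,a)
round 2: derive anc(d,b) via R1 from anc(d,c), parent(c,b)
round 2: derive anc(d,d) via R1 from anc(d,i), parent(i,d)
round 2: derive anc(d,j) via R1 from anc(d,g), parent(g,j)
round 2: derive anc(g,g) via R1 from anc(g,j), parent(j,g)
round 2: derive anc(i,a) via R1 from anc(i,c), parent(c,a)
round 2: derive anc(i,b) via R1 from anc(i,c), parent(c,b)
round 2: derive anc(i,d) via R1 from anc(i,i), parent(i,d)
round 2: derive anc(i,g) via R1 from anc(i,c), parent(c,g)
round 2: derive anc(i,j) via R1 from anc(i,i), parent(i,j)
round 2: derive anc(j,a) via R1 from anc(j,c), parent(c,a)
round 2: derive anc(j,b) via R1 from anc(j,c), parent(c,b)
round 2: derive anc(j,g) via R1 from anc(j,c), parent(c,g)
round 2: derive anc(j,i) via R1 from anc(j,c), parent(c,i)
round 3: derive anc(a,d) via R1 from anc(a,i), parent(i,d)
round 3: derive anc(a,j) via R1 from anc(a,g), parent(g,j)
round 3: derive anc(j,j) via R1 from anc(j,g), parent(g,j)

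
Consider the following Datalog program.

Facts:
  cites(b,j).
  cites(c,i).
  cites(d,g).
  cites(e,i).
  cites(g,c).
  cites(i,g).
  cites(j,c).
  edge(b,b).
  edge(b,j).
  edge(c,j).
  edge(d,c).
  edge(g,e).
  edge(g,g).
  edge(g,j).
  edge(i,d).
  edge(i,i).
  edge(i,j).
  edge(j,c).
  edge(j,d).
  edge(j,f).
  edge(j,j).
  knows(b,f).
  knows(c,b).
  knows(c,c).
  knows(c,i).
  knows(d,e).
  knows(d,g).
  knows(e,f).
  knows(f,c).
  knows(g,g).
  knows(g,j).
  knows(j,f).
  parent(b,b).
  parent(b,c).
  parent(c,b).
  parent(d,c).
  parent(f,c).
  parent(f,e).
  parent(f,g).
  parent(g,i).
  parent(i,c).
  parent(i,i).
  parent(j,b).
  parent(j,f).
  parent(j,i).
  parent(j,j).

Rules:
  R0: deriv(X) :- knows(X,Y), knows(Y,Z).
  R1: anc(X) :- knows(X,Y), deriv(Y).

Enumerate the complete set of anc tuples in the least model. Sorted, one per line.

anc(b)
anc(c)
anc(d)
anc(e)
anc(f)
anc(g)
anc(j)

round 1: derive deriv(b) via R0 from knows(b,f), knows(f,c)
round 1: derive deriv(c) via R0 from knows(c,b), knows(b,f)
round 1: derive deriv(d) via R0 from knows(d,e), knows(e,f)
round 1: derive deriv(e) via R0 from knows(e,f), knows(f,c)
round 1: derive deriv(f) via R0 from knows(f,c), knows(c,b)
round 1: derive deriv(g) via R0 from knows(g,g), knows(g,g)
round 1: derive deriv(j) via R0 from knows(j,f), knows(f,c)
round 2: derive anc(b) via R1 from knows(b,f), deriv(f)
round 2: derive anc(c) via R1 from knows(c,b), deriv(b)
round 2: derive anc(d) via R1 from knows(d,e), deriv(e)
round 2: derive anc(e) via R1 from knows(e,f), deriv(f)
round 2: derive anc(f) via R1 from knows(f,c), deriv(c)
round 2: derive anc(g) via R1 from knows(g,g), deriv(g)
round 2: derive anc(j) via R1 from knows(j,f), deriv(f)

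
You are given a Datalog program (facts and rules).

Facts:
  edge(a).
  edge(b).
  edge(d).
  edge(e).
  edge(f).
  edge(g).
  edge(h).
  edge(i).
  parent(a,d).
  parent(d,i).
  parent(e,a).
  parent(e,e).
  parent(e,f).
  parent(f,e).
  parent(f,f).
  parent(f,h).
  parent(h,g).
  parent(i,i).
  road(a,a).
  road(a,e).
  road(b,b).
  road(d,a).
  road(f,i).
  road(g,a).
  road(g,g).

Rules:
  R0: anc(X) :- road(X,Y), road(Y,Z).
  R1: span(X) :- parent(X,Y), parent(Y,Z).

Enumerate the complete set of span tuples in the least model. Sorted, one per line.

round 1: derive span(a) via R1 from parent(a,d), parent(d,i)
round 1: derive span(d) via R1 from parent(d,i), parent(i,i)
round 1: derive span(e) via R1 from parent(e,a), parent(a,d)
round 1: derive span(f) via R1 from parent(f,e), parent(e,a)
round 1: derive span(i) via R1 from parent(i,i), parent(i,i)

span(a)
span(d)
span(e)
span(f)
span(i)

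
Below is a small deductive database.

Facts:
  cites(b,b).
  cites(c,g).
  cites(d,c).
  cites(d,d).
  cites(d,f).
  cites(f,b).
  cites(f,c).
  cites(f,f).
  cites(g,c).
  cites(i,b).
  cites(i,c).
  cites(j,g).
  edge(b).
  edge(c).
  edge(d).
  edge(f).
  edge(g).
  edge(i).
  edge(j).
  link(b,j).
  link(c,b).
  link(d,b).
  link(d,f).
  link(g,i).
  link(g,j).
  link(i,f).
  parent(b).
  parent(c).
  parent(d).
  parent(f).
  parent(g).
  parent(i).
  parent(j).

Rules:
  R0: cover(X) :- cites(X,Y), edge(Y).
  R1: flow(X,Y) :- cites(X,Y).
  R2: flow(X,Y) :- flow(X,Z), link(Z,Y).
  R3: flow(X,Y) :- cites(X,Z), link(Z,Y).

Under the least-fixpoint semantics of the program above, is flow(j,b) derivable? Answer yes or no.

no

round 1: derive flow(b,b) via R1 from cites(b,b)
round 1: derive flow(c,g) via R1 from cites(c,g)
round 1: derive flow(d,c) via R1 from cites(d,c)
round 1: derive flow(d,d) via R1 from cites(d,d)
round 1: derive flow(d,f) via R1 from cites(d,f)
round 1: derive flow(f,b) via R1 from cites(f,b)
round 1: derive flow(f,c) via R1 from cites(f,c)
round 1: derive flow(f,f) via R1 from cites(f,f)
round 1: derive flow(g,c) via R1 from cites(g,c)
round 1: derive flow(i,b) via R1 from cites(i,b)
round 1: derive flow(i,c) via R1 from cites(i,c)
round 1: derive flow(j,g) via R1 from cites(j,g)
round 1: derive flow(b,j) via R3 from cites(b,b), link(b,j)
round 1: derive flow(c,i) via R3 from cites(c,g), link(g,i)
round 1: derive flow(c,j) via R3 from cites(c,g), link(g,j)
round 1: derive flow(d,b) via R3 from cites(d,c), link(c,b)
round 1: derive flow(f,j) via R3 from cites(f,b), link(b,j)
round 1: derive flow(g,b) via R3 from cites(g,c), link(c,b)
round 1: derive flow(i,j) via R3 from cites(i,b), link(b,j)
round 1: derive flow(j,i) via R3 from cites(j,g), link(g,i)
round 1: derive flow(j,j) via R3 from cites(j,g), link(g,j)
round 2: derive flow(c,f) via R2 from flow(c,i), link(i,f)
round 2: derive flow(d,j) via R2 from flow(d,b), link(b,j)
round 2: derive flow(g,j) via R2 from flow(g,b), link(b,j)
round 2: derive flow(j,f) via R2 from flow(j,i), link(i,f)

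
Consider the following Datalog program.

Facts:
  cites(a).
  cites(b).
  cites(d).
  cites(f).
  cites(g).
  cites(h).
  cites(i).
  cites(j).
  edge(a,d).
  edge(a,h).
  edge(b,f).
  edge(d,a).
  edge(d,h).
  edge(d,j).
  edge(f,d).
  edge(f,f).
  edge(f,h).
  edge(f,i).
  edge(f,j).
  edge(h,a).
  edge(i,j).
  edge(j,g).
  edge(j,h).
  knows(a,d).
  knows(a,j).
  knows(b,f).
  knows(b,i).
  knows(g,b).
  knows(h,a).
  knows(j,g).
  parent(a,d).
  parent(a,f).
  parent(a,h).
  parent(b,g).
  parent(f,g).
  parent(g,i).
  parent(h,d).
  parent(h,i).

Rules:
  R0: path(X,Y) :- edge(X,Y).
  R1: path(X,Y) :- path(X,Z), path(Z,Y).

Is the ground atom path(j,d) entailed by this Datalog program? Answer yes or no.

round 1: derive path(a,d) via R0 from edge(a,d)
round 1: derive path(a,h) via R0 from edge(a,h)
round 1: derive path(b,f) via R0 from edge(b,f)
round 1: derive path(d,a) via R0 from edge(d,a)
round 1: derive path(d,h) via R0 from edge(d,h)
round 1: derive path(d,j) via R0 from edge(d,j)
round 1: derive path(f,d) via R0 from edge(f,d)
round 1: derive path(f,f) via R0 from edge(f,f)
round 1: derive path(f,h) via R0 from edge(f,h)
round 1: derive path(f,i) via R0 from edge(f,i)
round 1: derive path(f,j) via R0 from edge(f,j)
round 1: derive path(h,a) via R0 from edge(h,a)
round 1: derive path(i,j) via R0 from edge(i,j)
round 1: derive path(j,g) via R0 from edge(j,g)
round 1: derive path(j,h) via R0 from edge(j,h)
round 2: derive path(a,a) via R1 from path(a,d), path(d,a)
round 2: derive path(a,j) via R1 from path(a,d), path(d,j)
round 2: derive path(b,d) via R1 from path(b,f), path(f,d)
round 2: derive path(b,h) via R1 from path(b,f), path(f,h)
round 2: derive path(b,i) via R1 from path(b,f), path(f,i)
round 2: derive path(b,j) via R1 from path(b,f), path(f,j)
round 2: derive path(d,d) via R1 from path(d,a), path(a,d)
round 2: derive path(d,g) via R1 from path(d,j), path(j,g)
round 2: derive path(f,a) via R1 from path(f,d), path(d,a)
round 2: derive path(f,g) via R1 from path(f,j), path(j,g)
round 2: derive path(h,d) via R1 from path(h,a), path(a,d)
round 2: derive path(h,h) via R1 from path(h,a), path(a,h)
round 2: derive path(i,g) via R1 from path(i,j), path(j,g)
round 2: derive path(i,h) via R1 from path(i,j), path(j,h)
round 2: derive path(j,a) via R1 from path(j,h), path(h,a)
round 3: derive path(a,g) via R1 from path(a,d), path(d,g)
round 3: derive path(b,a) via R1 from path(b,d), path(d,a)
round 3: derive path(b,g) via R1 from path(b,d), path(d,g)
round 3: derive path(h,g) via R1 from path(h,d), path(d,g)
round 3: derive path(h,j) via R1 from path(h,a), path(a,j)
round 3: derive path(i,a) via R1 from path(i,h), path(h,a)
round 3: derive path(i,d) via R1 from path(i,h), path(h,d)
round 3: derive path(j,d) via R1 from path(j,a), path(a,d)
round 3: derive path(j,j) via R1 from path(j,a), path(a,j)

yes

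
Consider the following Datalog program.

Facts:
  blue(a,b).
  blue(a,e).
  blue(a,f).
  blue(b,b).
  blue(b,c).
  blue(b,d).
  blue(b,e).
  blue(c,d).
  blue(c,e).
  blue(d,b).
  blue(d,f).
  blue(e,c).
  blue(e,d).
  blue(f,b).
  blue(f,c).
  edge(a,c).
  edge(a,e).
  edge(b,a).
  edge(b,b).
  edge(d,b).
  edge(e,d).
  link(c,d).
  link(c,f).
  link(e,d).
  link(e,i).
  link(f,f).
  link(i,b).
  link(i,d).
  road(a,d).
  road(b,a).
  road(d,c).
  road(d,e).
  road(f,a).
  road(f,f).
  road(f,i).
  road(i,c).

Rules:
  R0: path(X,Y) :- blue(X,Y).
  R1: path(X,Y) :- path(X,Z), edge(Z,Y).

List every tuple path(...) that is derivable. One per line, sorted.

round 1: derive path(a,b) via R0 from blue(a,b)
round 1: derive path(a,e) via R0 from blue(a,e)
round 1: derive path(a,f) via R0 from blue(a,f)
round 1: derive path(b,b) via R0 from blue(b,b)
round 1: derive path(b,c) via R0 from blue(b,c)
round 1: derive path(b,d) via R0 from blue(b,d)
round 1: derive path(b,e) via R0 from blue(b,e)
round 1: derive path(c,d) via R0 from blue(c,d)
round 1: derive path(c,e) via R0 from blue(c,e)
round 1: derive path(d,b) via R0 from blue(d,b)
round 1: derive path(d,f) via R0 from blue(d,f)
round 1: derive path(e,c) via R0 from blue(e,c)
round 1: derive path(e,d) via R0 from blue(e,d)
round 1: derive path(f,b) via R0 from blue(f,b)
round 1: derive path(f,c) via R0 from blue(f,c)
round 2: derive path(a,a) via R1 from path(a,b), edge(b,a)
round 2: derive path(a,d) via R1 from path(a,e), edge(e,d)
round 2: derive path(b,a) via R1 from path(b,b), edge(b,a)
round 2: derive path(c,b) via R1 from path(c,d), edge(d,b)
round 2: derive path(d,a) via R1 from path(d,b), edge(b,a)
round 2: derive path(e,b) via R1 from path(e,d), edge(d,b)
round 2: derive path(f,a) via R1 from path(f,b), edge(b,a)
round 3: derive path(a,c) via R1 from path(a,a), edge(a,c)
round 3: derive path(c,a) via R1 from path(c,b), edge(b,a)
round 3: derive path(d,c) via R1 from path(d,a), edge(a,c)
round 3: derive path(d,e) via R1 from path(d,a), edge(a,e)
round 3: derive path(e,a) via R1 from path(e,b), edge(b,a)
round 3: derive path(f,e) via R1 from path(f,a), edge(a,e)
round 4: derive path(c,c) via R1 from path(c,a), edge(a,c)
round 4: derive path(d,d) via R1 from path(d,e), edge(e,d)
round 4: derive path(e,e) via R1 from path(e,a), edge(a,e)
round 4: derive path(f,d) via R1 from path(f,e), edge(e,d)

path(a,a)
path(a,b)
path(a,c)
path(a,d)
path(a,e)
path(a,f)
path(b,a)
path(b,b)
path(b,c)
path(b,d)
path(b,e)
path(c,a)
path(c,b)
path(c,c)
path(c,d)
path(c,e)
path(d,a)
path(d,b)
path(d,c)
path(d,d)
path(d,e)
path(d,f)
path(e,a)
path(e,b)
path(e,c)
path(e,d)
path(e,e)
path(f,a)
path(f,b)
path(f,c)
path(f,d)
path(f,e)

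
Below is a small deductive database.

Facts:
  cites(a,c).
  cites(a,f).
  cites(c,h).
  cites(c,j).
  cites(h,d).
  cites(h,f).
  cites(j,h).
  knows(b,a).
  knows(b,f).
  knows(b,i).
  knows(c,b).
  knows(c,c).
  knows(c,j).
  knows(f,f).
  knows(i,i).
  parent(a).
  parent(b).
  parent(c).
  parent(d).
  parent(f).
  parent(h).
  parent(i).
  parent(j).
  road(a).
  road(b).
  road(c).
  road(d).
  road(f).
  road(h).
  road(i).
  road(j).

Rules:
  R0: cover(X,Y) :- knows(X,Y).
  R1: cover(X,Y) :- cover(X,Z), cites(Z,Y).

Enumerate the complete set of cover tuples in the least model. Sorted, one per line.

cover(b,a)
cover(b,c)
cover(b,d)
cover(b,f)
cover(b,h)
cover(b,i)
cover(b,j)
cover(c,b)
cover(c,c)
cover(c,d)
cover(c,f)
cover(c,h)
cover(c,j)
cover(f,f)
cover(i,i)

round 1: derive cover(b,a) via R0 from knows(b,a)
round 1: derive cover(b,f) via R0 from knows(b,f)
round 1: derive cover(b,i) via R0 from knows(b,i)
round 1: derive cover(c,b) via R0 from knows(c,b)
round 1: derive cover(c,c) via R0 from knows(c,c)
round 1: derive cover(c,j) via R0 from knows(c,j)
round 1: derive cover(f,f) via R0 from knows(f,f)
round 1: derive cover(i,i) via R0 from knows(i,i)
round 2: derive cover(b,c) via R1 from cover(b,a), cites(a,c)
round 2: derive cover(c,h) via R1 from cover(c,c), cites(c,h)
round 3: derive cover(b,h) via R1 from cover(b,c), cites(c,h)
round 3: derive cover(b,j) via R1 from cover(b,c), cites(c,j)
round 3: derive cover(c,d) via R1 from cover(c,h), cites(h,d)
round 3: derive cover(c,f) via R1 from cover(c,h), cites(h,f)
round 4: derive cover(b,d) via R1 from cover(b,h), cites(h,d)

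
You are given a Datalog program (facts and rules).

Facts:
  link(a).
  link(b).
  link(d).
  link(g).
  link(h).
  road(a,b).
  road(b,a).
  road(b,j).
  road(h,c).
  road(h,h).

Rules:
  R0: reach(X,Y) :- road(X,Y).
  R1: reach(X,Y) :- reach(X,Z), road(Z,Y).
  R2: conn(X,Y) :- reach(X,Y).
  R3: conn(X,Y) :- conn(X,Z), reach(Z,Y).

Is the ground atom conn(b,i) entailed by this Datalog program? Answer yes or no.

no

round 1: derive reach(a,b) via R0 from road(a,b)
round 1: derive reach(b,a) via R0 from road(b,a)
round 1: derive reach(b,j) via R0 from road(b,j)
round 1: derive reach(h,c) via R0 from road(h,c)
round 1: derive reach(h,h) via R0 from road(h,h)
round 2: derive reach(a,a) via R1 from reach(a,b), road(b,a)
round 2: derive reach(a,j) via R1 from reach(a,b), road(b,j)
round 2: derive reach(b,b) via R1 from reach(b,a), road(a,b)
round 2: derive conn(a,b) via R2 from reach(a,b)
round 2: derive conn(b,a) via R2 from reach(b,a)
round 2: derive conn(b,j) via R2 from reach(b,j)
round 2: derive conn(h,c) via R2 from reach(h,c)
round 2: derive conn(h,h) via R2 from reach(h,h)
round 3: derive conn(a,a) via R2 from reach(a,a)
round 3: derive conn(a,j) via R2 from reach(a,j)
round 3: derive conn(b,b) via R2 from reach(b,b)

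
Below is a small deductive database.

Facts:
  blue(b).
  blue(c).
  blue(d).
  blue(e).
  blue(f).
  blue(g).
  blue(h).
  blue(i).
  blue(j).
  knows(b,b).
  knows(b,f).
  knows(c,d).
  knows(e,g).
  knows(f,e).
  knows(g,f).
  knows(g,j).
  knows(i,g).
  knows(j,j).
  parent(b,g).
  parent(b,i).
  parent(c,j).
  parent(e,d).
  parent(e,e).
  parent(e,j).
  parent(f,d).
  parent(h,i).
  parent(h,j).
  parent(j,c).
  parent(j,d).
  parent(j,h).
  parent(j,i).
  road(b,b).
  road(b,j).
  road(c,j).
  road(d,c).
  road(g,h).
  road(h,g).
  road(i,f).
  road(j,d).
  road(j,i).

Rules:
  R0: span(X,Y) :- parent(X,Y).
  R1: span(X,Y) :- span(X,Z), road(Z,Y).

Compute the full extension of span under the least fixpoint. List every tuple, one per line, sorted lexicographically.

round 1: derive span(b,g) via R0 from parent(b,g)
round 1: derive span(b,i) via R0 from parent(b,i)
round 1: derive span(c,j) via R0 from parent(c,j)
round 1: derive span(e,d) via R0 from parent(e,d)
round 1: derive span(e,e) via R0 from parent(e,e)
round 1: derive span(e,j) via R0 from parent(e,j)
round 1: derive span(f,d) via R0 from parent(f,d)
round 1: derive span(h,i) via R0 from parent(h,i)
round 1: derive span(h,j) via R0 from parent(h,j)
round 1: derive span(j,c) via R0 from parent(j,c)
round 1: derive span(j,d) via R0 from parent(j,d)
round 1: derive span(j,h) via R0 from parent(j,h)
round 1: derive span(j,i) via R0 from parent(j,i)
round 2: derive span(b,f) via R1 from span(b,i), road(i,f)
round 2: derive span(b,h) via R1 from span(b,g), road(g,h)
round 2: derive span(c,d) via R1 from span(c,j), road(j,d)
round 2: derive span(c,i) via R1 from span(c,j), road(j,i)
round 2: derive span(e,c) via R1 from span(e,d), road(d,c)
round 2: derive span(e,i) via R1 from span(e,j), road(j,i)
round 2: derive span(f,c) via R1 from span(f,d), road(d,c)
round 2: derive span(h,d) via R1 from span(h,j), road(j,d)
round 2: derive span(h,f) via R1 from span(h,i), road(i,f)
round 2: derive span(j,f) via R1 from span(j,i), road(i,f)
round 2: derive span(j,g) via R1 from span(j,h), road(h,g)
round 2: derive span(j,j) via R1 from span(j,c), road(c,j)
round 3: derive span(c,c) via R1 from span(c,d), road(d,c)
round 3: derive span(c,f) via R1 from span(c,i), road(i,f)
round 3: derive span(e,f) via R1 from span(e,i), road(i,f)
round 3: derive span(f,j) via R1 from span(f,c), road(c,j)
round 3: derive span(h,c) via R1 from span(h,d), road(d,c)
round 4: derive span(f,i) via R1 from span(f,j), road(j,i)
round 5: derive span(f,f) via R1 from span(f,i), road(i,f)

span(b,f)
span(b,g)
span(b,h)
span(b,i)
span(c,c)
span(c,d)
span(c,f)
span(c,i)
span(c,j)
span(e,c)
span(e,d)
span(e,e)
span(e,f)
span(e,i)
span(e,j)
span(f,c)
span(f,d)
span(f,f)
span(f,i)
span(f,j)
span(h,c)
span(h,d)
span(h,f)
span(h,i)
span(h,j)
span(j,c)
span(j,d)
span(j,f)
span(j,g)
span(j,h)
span(j,i)
span(j,j)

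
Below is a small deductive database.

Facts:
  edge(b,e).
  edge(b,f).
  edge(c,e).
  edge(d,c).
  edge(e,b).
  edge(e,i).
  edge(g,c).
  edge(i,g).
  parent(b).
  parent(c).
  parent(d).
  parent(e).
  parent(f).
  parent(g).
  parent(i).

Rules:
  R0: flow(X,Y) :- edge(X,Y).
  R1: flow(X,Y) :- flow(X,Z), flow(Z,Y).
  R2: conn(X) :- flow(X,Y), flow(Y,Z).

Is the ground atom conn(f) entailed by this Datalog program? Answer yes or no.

no

round 1: derive flow(b,e) via R0 from edge(b,e)
round 1: derive flow(b,f) via R0 from edge(b,f)
round 1: derive flow(c,e) via R0 from edge(c,e)
round 1: derive flow(d,c) via R0 from edge(d,c)
round 1: derive flow(e,b) via R0 from edge(e,b)
round 1: derive flow(e,i) via R0 from edge(e,i)
round 1: derive flow(g,c) via R0 from edge(g,c)
round 1: derive flow(i,g) via R0 from edge(i,g)
round 2: derive flow(b,b) via R1 from flow(b,e), flow(e,b)
round 2: derive flow(b,i) via R1 from flow(b,e), flow(e,i)
round 2: derive flow(c,b) via R1 from flow(c,e), flow(e,b)
round 2: derive flow(c,i) via R1 from flow(c,e), flow(e,i)
round 2: derive flow(d,e) via R1 from flow(d,c), flow(c,e)
round 2: derive flow(e,e) via R1 from flow(e,b), flow(b,e)
round 2: derive flow(e,f) via R1 from flow(e,b), flow(b,f)
round 2: derive flow(e,g) via R1 from flow(e,i), flow(i,g)
round 2: derive flow(g,e) via R1 from flow(g,c), flow(c,e)
round 2: derive flow(i,c) via R1 from flow(i,g), flow(g,c)
round 2: derive conn(b) via R2 from flow(b,e), flow(e,b)
round 2: derive conn(c) via R2 from flow(c,e), flow(e,b)
round 2: derive conn(d) via R2 from flow(d,c), flow(c,e)
round 2: derive conn(e) via R2 from flow(e,b), flow(b,e)
round 2: derive conn(g) via R2 from flow(g,c), flow(c,e)
round 2: derive conn(i) via R2 from flow(i,g), flow(g,c)
round 3: derive flow(b,c) via R1 from flow(b,i), flow(i,c)
round 3: derive flow(b,g) via R1 from flow(b,e), flow(e,g)
round 3: derive flow(c,c) via R1 from flow(c,i), flow(i,c)
round 3: derive flow(c,f) via R1 from flow(c,b), flow(b,f)
round 3: derive flow(c,g) via R1 from flow(c,e), flow(e,g)
round 3: derive flow(d,b) via R1 from flow(d,c), flow(c,b)
round 3: derive flow(d,f) via R1 from flow(d,e), flow(e,f)
round 3: derive flow(d,g) via R1 from flow(d,e), flow(e,g)
round 3: derive flow(d,i) via R1 from flow(d,c), flow(c,i)
round 3: derive flow(e,c) via R1 from flow(e,g), flow(g,c)
round 3: derive flow(g,b) via R1 from flow(g,c), flow(c,b)
round 3: derive flow(g,f) via R1 from flow(g,e), flow(e,f)
round 3: derive flow(g,g) via R1 from flow(g,e), flow(e,g)
round 3: derive flow(g,i) via R1 from flow(g,c), flow(c,i)
round 3: derive flow(i,b) via R1 from flow(i,c), flow(c,b)
round 3: derive flow(i,e) via R1 from flow(i,c), flow(c,e)
round 3: derive flow(i,i) via R1 from flow(i,c), flow(c,i)
round 4: derive flow(i,f) via R1 from flow(i,b), flow(b,f)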